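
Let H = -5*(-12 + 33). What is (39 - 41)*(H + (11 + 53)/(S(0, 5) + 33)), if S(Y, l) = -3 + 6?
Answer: 1858/9 ≈ 206.44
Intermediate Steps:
S(Y, l) = 3
H = -105 (H = -5*21 = -105)
(39 - 41)*(H + (11 + 53)/(S(0, 5) + 33)) = (39 - 41)*(-105 + (11 + 53)/(3 + 33)) = -2*(-105 + 64/36) = -2*(-105 + 64*(1/36)) = -2*(-105 + 16/9) = -2*(-929/9) = 1858/9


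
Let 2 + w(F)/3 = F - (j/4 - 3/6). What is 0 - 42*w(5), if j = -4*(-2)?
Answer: -189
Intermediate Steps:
j = 8
w(F) = -21/2 + 3*F (w(F) = -6 + 3*(F - (8/4 - 3/6)) = -6 + 3*(F - (8*(1/4) - 3*1/6)) = -6 + 3*(F - (2 - 1/2)) = -6 + 3*(F - 1*3/2) = -6 + 3*(F - 3/2) = -6 + 3*(-3/2 + F) = -6 + (-9/2 + 3*F) = -21/2 + 3*F)
0 - 42*w(5) = 0 - 42*(-21/2 + 3*5) = 0 - 42*(-21/2 + 15) = 0 - 42*9/2 = 0 - 189 = -189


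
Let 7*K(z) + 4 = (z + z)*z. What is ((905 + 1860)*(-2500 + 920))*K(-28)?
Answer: -976092400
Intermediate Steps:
K(z) = -4/7 + 2*z**2/7 (K(z) = -4/7 + ((z + z)*z)/7 = -4/7 + ((2*z)*z)/7 = -4/7 + (2*z**2)/7 = -4/7 + 2*z**2/7)
((905 + 1860)*(-2500 + 920))*K(-28) = ((905 + 1860)*(-2500 + 920))*(-4/7 + (2/7)*(-28)**2) = (2765*(-1580))*(-4/7 + (2/7)*784) = -4368700*(-4/7 + 224) = -4368700*1564/7 = -976092400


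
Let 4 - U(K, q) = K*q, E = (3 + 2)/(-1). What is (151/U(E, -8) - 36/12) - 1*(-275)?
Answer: 9641/36 ≈ 267.81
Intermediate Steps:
E = -5 (E = 5*(-1) = -5)
U(K, q) = 4 - K*q
(151/U(E, -8) - 36/12) - 1*(-275) = (151/(4 - 1*(-5)*(-8)) - 36/12) - 1*(-275) = (151/(4 - 40) - 36*1/12) + 275 = (151/(-36) - 3) + 275 = (151*(-1/36) - 3) + 275 = (-151/36 - 3) + 275 = -259/36 + 275 = 9641/36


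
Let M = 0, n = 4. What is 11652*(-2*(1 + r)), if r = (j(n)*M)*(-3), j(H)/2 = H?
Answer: -23304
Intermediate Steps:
j(H) = 2*H
r = 0 (r = ((2*4)*0)*(-3) = (8*0)*(-3) = 0*(-3) = 0)
11652*(-2*(1 + r)) = 11652*(-2*(1 + 0)) = 11652*(-2*1) = 11652*(-2) = -23304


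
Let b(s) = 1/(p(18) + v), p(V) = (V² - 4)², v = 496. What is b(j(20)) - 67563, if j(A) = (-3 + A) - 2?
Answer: -6951962447/102896 ≈ -67563.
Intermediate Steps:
p(V) = (-4 + V²)²
j(A) = -5 + A
b(s) = 1/102896 (b(s) = 1/((-4 + 18²)² + 496) = 1/((-4 + 324)² + 496) = 1/(320² + 496) = 1/(102400 + 496) = 1/102896)
b(j(20)) - 67563 = 1/102896 - 67563 = -6951962447/102896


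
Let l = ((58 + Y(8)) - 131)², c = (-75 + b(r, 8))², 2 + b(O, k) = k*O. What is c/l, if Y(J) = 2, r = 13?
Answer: 729/5041 ≈ 0.14461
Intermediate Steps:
b(O, k) = -2 + O*k (b(O, k) = -2 + k*O = -2 + O*k)
c = 729 (c = (-75 + (-2 + 13*8))² = (-75 + (-2 + 104))² = (-75 + 102)² = 27² = 729)
l = 5041 (l = ((58 + 2) - 131)² = (60 - 131)² = (-71)² = 5041)
c/l = 729/5041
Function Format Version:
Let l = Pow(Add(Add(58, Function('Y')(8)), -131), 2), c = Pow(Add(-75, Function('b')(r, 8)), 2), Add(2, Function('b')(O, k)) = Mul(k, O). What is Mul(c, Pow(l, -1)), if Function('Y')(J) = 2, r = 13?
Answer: Rational(729, 5041) ≈ 0.14461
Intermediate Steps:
Function('b')(O, k) = Add(-2, Mul(O, k)) (Function('b')(O, k) = Add(-2, Mul(k, O)) = Add(-2, Mul(O, k)))
c = 729 (c = Pow(Add(-75, Add(-2, Mul(13, 8))), 2) = Pow(Add(-75, Add(-2, 104)), 2) = Pow(Add(-75, 102), 2) = Pow(27, 2) = 729)
l = 5041 (l = Pow(Add(Add(58, 2), -131), 2) = Pow(Add(60, -131), 2) = Pow(-71, 2) = 5041)
Mul(c, Pow(l, -1)) = Mul(729, Pow(5041, -1)) = Mul(729, Rational(1, 5041)) = Rational(729, 5041)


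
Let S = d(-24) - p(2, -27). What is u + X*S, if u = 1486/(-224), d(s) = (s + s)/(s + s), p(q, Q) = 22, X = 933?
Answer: -2195159/112 ≈ -19600.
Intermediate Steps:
d(s) = 1 (d(s) = (2*s)/((2*s)) = (2*s)*(1/(2*s)) = 1)
u = -743/112 (u = 1486*(-1/224) = -743/112 ≈ -6.6339)
S = -21 (S = 1 - 1*22 = 1 - 22 = -21)
u + X*S = -743/112 + 933*(-21) = -743/112 - 19593 = -2195159/112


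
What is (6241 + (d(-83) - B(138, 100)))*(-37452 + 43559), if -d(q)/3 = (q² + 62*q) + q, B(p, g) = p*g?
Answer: -76575673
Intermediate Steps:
B(p, g) = g*p
d(q) = -189*q - 3*q² (d(q) = -3*((q² + 62*q) + q) = -3*(q² + 63*q) = -189*q - 3*q²)
(6241 + (d(-83) - B(138, 100)))*(-37452 + 43559) = (6241 + (-3*(-83)*(63 - 83) - 100*138))*(-37452 + 43559) = (6241 + (-3*(-83)*(-20) - 1*13800))*6107 = (6241 + (-4980 - 13800))*6107 = (6241 - 18780)*6107 = -12539*6107 = -76575673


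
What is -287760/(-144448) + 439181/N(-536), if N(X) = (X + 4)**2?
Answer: 2263778177/638785168 ≈ 3.5439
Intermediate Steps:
N(X) = (4 + X)**2
-287760/(-144448) + 439181/N(-536) = -287760/(-144448) + 439181/((4 - 536)**2) = -287760*(-1/144448) + 439181/((-532)**2) = 17985/9028 + 439181/283024 = 2263778177/638785168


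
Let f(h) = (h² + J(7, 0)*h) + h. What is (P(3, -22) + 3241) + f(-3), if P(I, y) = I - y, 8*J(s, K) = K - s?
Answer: 26197/8 ≈ 3274.6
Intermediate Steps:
J(s, K) = -s/8 + K/8 (J(s, K) = (K - s)/8 = -s/8 + K/8)
f(h) = h² + h/8 (f(h) = (h² + (-⅛*7 + (⅛)*0)*h) + h = (h² + (-7/8 + 0)*h) + h = (h² - 7*h/8) + h = h² + h/8)
(P(3, -22) + 3241) + f(-3) = ((3 - 1*(-22)) + 3241) - 3*(⅛ - 3) = ((3 + 22) + 3241) - 3*(-23/8) = (25 + 3241) + 69/8 = 3266 + 69/8 = 26197/8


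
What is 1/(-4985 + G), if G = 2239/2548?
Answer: -2548/12699541 ≈ -0.00020064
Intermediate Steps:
G = 2239/2548 (G = 2239*(1/2548) = 2239/2548 ≈ 0.87873)
1/(-4985 + G) = 1/(-4985 + 2239/2548) = 1/(-12699541/2548) = -2548/12699541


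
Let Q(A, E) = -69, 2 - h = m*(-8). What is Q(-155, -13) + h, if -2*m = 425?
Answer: -1767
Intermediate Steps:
m = -425/2 (m = -½*425 = -425/2 ≈ -212.50)
h = -1698 (h = 2 - (-425)*(-8)/2 = 2 - 1*1700 = 2 - 1700 = -1698)
Q(-155, -13) + h = -69 - 1698 = -1767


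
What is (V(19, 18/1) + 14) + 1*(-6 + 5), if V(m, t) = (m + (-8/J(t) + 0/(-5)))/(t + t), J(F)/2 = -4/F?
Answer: 505/36 ≈ 14.028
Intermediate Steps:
J(F) = -8/F (J(F) = 2*(-4/F) = -8/F)
V(m, t) = (m + t)/(2*t) (V(m, t) = (m + (-8*(-t/8) + 0/(-5)))/(t + t) = (m + (-(-1)*t + 0*(-⅕)))/((2*t)) = (m + (t + 0))*(1/(2*t)) = (m + t)*(1/(2*t)) = (m + t)/(2*t))
(V(19, 18/1) + 14) + 1*(-6 + 5) = ((19 + 18/1)/(2*((18/1))) + 14) + 1*(-6 + 5) = ((19 + 18*1)/(2*((18*1))) + 14) + 1*(-1) = ((½)*(19 + 18)/18 + 14) - 1 = ((½)*(1/18)*37 + 14) - 1 = (37/36 + 14) - 1 = 541/36 - 1 = 505/36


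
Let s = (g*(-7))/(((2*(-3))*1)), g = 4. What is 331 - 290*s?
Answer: -3067/3 ≈ -1022.3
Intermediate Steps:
s = 14/3 (s = (4*(-7))/(((2*(-3))*1)) = -28/((-6*1)) = -28/(-6) = -28*(-⅙) = 14/3 ≈ 4.6667)
331 - 290*s = 331 - 290*14/3 = 331 - 4060/3 = -3067/3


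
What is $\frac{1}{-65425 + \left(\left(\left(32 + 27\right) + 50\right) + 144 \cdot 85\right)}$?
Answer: $- \frac{1}{53076} \approx -1.8841 \cdot 10^{-5}$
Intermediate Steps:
$\frac{1}{-65425 + \left(\left(\left(32 + 27\right) + 50\right) + 144 \cdot 85\right)} = \frac{1}{-65425 + \left(\left(59 + 50\right) + 12240\right)} = \frac{1}{-65425 + \left(109 + 12240\right)} = \frac{1}{-65425 + 12349} = \frac{1}{-53076} = - \frac{1}{53076}$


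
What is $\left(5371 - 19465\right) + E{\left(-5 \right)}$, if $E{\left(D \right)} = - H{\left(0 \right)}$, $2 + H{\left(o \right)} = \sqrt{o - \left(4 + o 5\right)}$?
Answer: $-14092 - 2 i \approx -14092.0 - 2.0 i$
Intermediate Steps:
$H{\left(o \right)} = -2 + \sqrt{-4 - 4 o}$ ($H{\left(o \right)} = -2 + \sqrt{o - \left(4 + o 5\right)} = -2 + \sqrt{o - \left(4 + 5 o\right)} = -2 + \sqrt{-4 - 4 o}$)
$E{\left(D \right)} = 2 - 2 i$ ($E{\left(D \right)} = - (-2 + 2 \sqrt{-1 - 0}) = - (-2 + 2 \sqrt{-1 + 0}) = - (-2 + 2 \sqrt{-1}) = - (-2 + 2 i) = 2 - 2 i$)
$\left(5371 - 19465\right) + E{\left(-5 \right)} = \left(5371 - 19465\right) + \left(2 - 2 i\right) = -14094 + \left(2 - 2 i\right) = -14092 - 2 i$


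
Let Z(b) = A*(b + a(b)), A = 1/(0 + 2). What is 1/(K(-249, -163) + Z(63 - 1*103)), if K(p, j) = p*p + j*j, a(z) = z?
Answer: 1/88530 ≈ 1.1296e-5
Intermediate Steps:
A = 1/2 ≈ 0.50000
Z(b) = b (Z(b) = (b + b)/2 = (2*b)/2 = b)
K(p, j) = j**2 + p**2 (K(p, j) = p**2 + j**2 = j**2 + p**2)
1/(K(-249, -163) + Z(63 - 1*103)) = 1/(((-163)**2 + (-249)**2) + (63 - 1*103)) = 1/((26569 + 62001) + (63 - 103)) = 1/(88570 - 40) = 1/88530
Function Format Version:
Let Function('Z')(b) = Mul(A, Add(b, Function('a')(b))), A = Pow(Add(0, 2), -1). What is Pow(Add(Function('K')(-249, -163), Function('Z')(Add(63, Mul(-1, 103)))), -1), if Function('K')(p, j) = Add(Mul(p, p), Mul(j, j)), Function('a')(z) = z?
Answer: Rational(1, 88530) ≈ 1.1296e-5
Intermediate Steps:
A = Rational(1, 2) (A = Pow(2, -1) = Rational(1, 2) ≈ 0.50000)
Function('Z')(b) = b (Function('Z')(b) = Mul(Rational(1, 2), Add(b, b)) = Mul(Rational(1, 2), Mul(2, b)) = b)
Function('K')(p, j) = Add(Pow(j, 2), Pow(p, 2)) (Function('K')(p, j) = Add(Pow(p, 2), Pow(j, 2)) = Add(Pow(j, 2), Pow(p, 2)))
Pow(Add(Function('K')(-249, -163), Function('Z')(Add(63, Mul(-1, 103)))), -1) = Pow(Add(Add(Pow(-163, 2), Pow(-249, 2)), Add(63, Mul(-1, 103))), -1) = Pow(Add(Add(26569, 62001), Add(63, -103)), -1) = Pow(Add(88570, -40), -1) = Pow(88530, -1) = Rational(1, 88530)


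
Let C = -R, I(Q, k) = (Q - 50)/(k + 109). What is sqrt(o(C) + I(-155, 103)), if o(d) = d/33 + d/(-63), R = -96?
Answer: sqrt(250797855)/24486 ≈ 0.64676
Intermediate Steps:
I(Q, k) = (-50 + Q)/(109 + k)
C = 96 (C = -1*(-96) = 96)
o(d) = 10*d/693 (o(d) = d*(1/33) + d*(-1/63) = d/33 - d/63 = 10*d/693)
sqrt(o(C) + I(-155, 103)) = sqrt((10/693)*96 + (-50 - 155)/(109 + 103)) = sqrt(320/231 - 205/212) = sqrt(20485/48972) = sqrt(250797855)/24486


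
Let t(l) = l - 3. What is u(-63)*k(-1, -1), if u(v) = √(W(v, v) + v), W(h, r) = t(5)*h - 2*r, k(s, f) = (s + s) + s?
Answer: -9*I*√7 ≈ -23.812*I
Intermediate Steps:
k(s, f) = 3*s (k(s, f) = 2*s + s = 3*s)
t(l) = -3 + l
W(h, r) = -2*r + 2*h (W(h, r) = (-3 + 5)*h - 2*r = 2*h - 2*r = -2*r + 2*h)
u(v) = √v (u(v) = √((-2*v + 2*v) + v) = √(0 + v) = √v)
u(-63)*k(-1, -1) = √(-63)*(3*(-1)) = (3*I*√7)*(-3) = -9*I*√7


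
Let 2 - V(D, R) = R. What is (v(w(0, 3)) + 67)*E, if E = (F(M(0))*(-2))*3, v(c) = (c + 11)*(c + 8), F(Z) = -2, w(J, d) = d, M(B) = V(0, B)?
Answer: 2652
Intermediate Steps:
V(D, R) = 2 - R
M(B) = 2 - B
v(c) = (8 + c)*(11 + c) (v(c) = (11 + c)*(8 + c) = (8 + c)*(11 + c))
E = 12 (E = -2*(-2)*3 = 4*3 = 12)
(v(w(0, 3)) + 67)*E = ((88 + 3**2 + 19*3) + 67)*12 = ((88 + 9 + 57) + 67)*12 = (154 + 67)*12 = 221*12 = 2652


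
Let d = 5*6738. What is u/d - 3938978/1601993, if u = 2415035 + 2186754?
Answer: 7239329596657/53971144170 ≈ 134.13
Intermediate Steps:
u = 4601789
d = 33690
u/d - 3938978/1601993 = 4601789/33690 - 3938978/1601993 = 7239329596657/53971144170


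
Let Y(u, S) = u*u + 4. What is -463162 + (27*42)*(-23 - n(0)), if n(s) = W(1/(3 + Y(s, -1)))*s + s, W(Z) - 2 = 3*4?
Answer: -489244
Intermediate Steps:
Y(u, S) = 4 + u² (Y(u, S) = u² + 4 = 4 + u²)
W(Z) = 14 (W(Z) = 2 + 3*4 = 2 + 12 = 14)
n(s) = 15*s (n(s) = 14*s + s = 15*s)
-463162 + (27*42)*(-23 - n(0)) = -463162 + (27*42)*(-23 - 15*0) = -463162 + 1134*(-23 - 1*0) = -463162 + 1134*(-23 + 0) = -463162 + 1134*(-23) = -463162 - 26082 = -489244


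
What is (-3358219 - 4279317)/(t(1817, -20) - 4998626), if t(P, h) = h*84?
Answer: 3818768/2500153 ≈ 1.5274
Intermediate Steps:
t(P, h) = 84*h
(-3358219 - 4279317)/(t(1817, -20) - 4998626) = (-3358219 - 4279317)/(84*(-20) - 4998626) = -7637536/(-1680 - 4998626) = -7637536/(-5000306) = -7637536*(-1/5000306) = 3818768/2500153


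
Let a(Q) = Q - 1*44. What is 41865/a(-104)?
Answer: -41865/148 ≈ -282.87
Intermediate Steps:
a(Q) = -44 + Q (a(Q) = Q - 44 = -44 + Q)
41865/a(-104) = 41865/(-44 - 104) = 41865/(-148) = 41865*(-1/148) = -41865/148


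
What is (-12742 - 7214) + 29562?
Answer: 9606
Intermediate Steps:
(-12742 - 7214) + 29562 = -19956 + 29562 = 9606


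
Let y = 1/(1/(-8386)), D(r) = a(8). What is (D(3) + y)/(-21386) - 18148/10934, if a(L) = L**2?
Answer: -74280095/58458631 ≈ -1.2706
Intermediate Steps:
D(r) = 64 (D(r) = 8**2 = 64)
y = -8386 (y = 1/(-1/8386) = -8386)
(D(3) + y)/(-21386) - 18148/10934 = (64 - 8386)/(-21386) - 18148/10934 = -8322*(-1/21386) - 18148*1/10934 = 4161/10693 - 9074/5467 = -74280095/58458631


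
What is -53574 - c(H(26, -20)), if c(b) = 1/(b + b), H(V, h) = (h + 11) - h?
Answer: -1178629/22 ≈ -53574.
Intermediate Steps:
H(V, h) = 11 (H(V, h) = (11 + h) - h = 11)
c(b) = 1/(2*b)
-53574 - c(H(26, -20)) = -53574 - 1/(2*11) = -53574 - 1*1/22 = -53574 - 1/22 = -1178629/22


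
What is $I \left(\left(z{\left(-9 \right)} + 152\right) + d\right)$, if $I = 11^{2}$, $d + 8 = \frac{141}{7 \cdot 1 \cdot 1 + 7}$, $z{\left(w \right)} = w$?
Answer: $\frac{245751}{14} \approx 17554.0$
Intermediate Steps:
$d = \frac{29}{14}$ ($d = -8 + \frac{141}{7 \cdot 1 \cdot 1 + 7} = -8 + \frac{141}{7 \cdot 1 + 7} = -8 + \frac{141}{7 + 7} = -8 + \frac{141}{14} = \frac{29}{14} \approx 2.0714$)
$I = 121$
$I \left(\left(z{\left(-9 \right)} + 152\right) + d\right) = 121 \left(\left(-9 + 152\right) + \frac{29}{14}\right) = 121 \left(143 + \frac{29}{14}\right) = 121 \cdot \frac{2031}{14} = \frac{245751}{14}$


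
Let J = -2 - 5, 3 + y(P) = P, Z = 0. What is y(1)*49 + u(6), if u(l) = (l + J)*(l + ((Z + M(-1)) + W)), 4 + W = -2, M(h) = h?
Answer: -97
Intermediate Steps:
y(P) = -3 + P
W = -6 (W = -4 - 2 = -6)
J = -7
u(l) = (-7 + l)² (u(l) = (l - 7)*(l + ((0 - 1) - 6)) = (-7 + l)*(l + (-1 - 6)) = (-7 + l)*(l - 7) = (-7 + l)*(-7 + l) = (-7 + l)²)
y(1)*49 + u(6) = (-3 + 1)*49 + (49 + 6² - 14*6) = -2*49 + (49 + 36 - 84) = -98 + 1 = -97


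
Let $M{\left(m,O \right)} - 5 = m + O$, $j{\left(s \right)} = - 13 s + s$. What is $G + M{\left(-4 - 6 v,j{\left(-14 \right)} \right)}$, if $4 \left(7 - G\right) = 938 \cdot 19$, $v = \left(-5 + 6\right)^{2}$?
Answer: $- \frac{8571}{2} \approx -4285.5$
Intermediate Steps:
$j{\left(s \right)} = - 12 s$
$v = 1$ ($v = 1^{2} = 1$)
$M{\left(m,O \right)} = 5 + O + m$ ($M{\left(m,O \right)} = 5 + \left(m + O\right) = 5 + \left(O + m\right) = 5 + O + m$)
$G = - \frac{8897}{2}$ ($G = 7 - \frac{938 \cdot 19}{4} = 7 - \frac{8911}{2} = - \frac{8897}{2} \approx -4448.5$)
$G + M{\left(-4 - 6 v,j{\left(-14 \right)} \right)} = - \frac{8897}{2} - -163 = - \frac{8897}{2} + \left(5 + 168 - 10\right) = - \frac{8897}{2} + 163 = - \frac{8571}{2}$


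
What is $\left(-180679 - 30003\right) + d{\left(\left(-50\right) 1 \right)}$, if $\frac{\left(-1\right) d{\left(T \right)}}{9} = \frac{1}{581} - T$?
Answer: $- \frac{122667701}{581} \approx -2.1113 \cdot 10^{5}$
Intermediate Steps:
$d{\left(T \right)} = - \frac{9}{581} + 9 T$ ($d{\left(T \right)} = - 9 \left(\frac{1}{581} - T\right) = - \frac{9}{581} + 9 T$)
$\left(-180679 - 30003\right) + d{\left(\left(-50\right) 1 \right)} = \left(-180679 - 30003\right) + \left(- \frac{9}{581} + 9 \left(\left(-50\right) 1\right)\right) = -210682 + \left(- \frac{9}{581} + 9 \left(-50\right)\right) = -210682 - \frac{261459}{581} = - \frac{122667701}{581}$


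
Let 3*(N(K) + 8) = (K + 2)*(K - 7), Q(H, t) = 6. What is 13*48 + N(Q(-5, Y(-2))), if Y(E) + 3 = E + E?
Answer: 1840/3 ≈ 613.33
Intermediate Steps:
Y(E) = -3 + 2*E (Y(E) = -3 + (E + E) = -3 + 2*E)
N(K) = -8 + (-7 + K)*(2 + K)/3 (N(K) = -8 + ((K + 2)*(K - 7))/3 = -8 + ((2 + K)*(-7 + K))/3 = -8 + ((-7 + K)*(2 + K))/3 = -8 + (-7 + K)*(2 + K)/3)
13*48 + N(Q(-5, Y(-2))) = 13*48 + (-38/3 - 5/3*6 + (⅓)*6²) = 624 + (-38/3 - 10 + (⅓)*36) = 624 + (-38/3 - 10 + 12) = 624 - 32/3 = 1840/3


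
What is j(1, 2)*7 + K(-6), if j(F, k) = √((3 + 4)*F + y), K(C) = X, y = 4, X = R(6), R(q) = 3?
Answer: 3 + 7*√11 ≈ 26.216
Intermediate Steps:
X = 3
K(C) = 3
j(F, k) = √(4 + 7*F) (j(F, k) = √((3 + 4)*F + 4) = √(7*F + 4) = √(4 + 7*F))
j(1, 2)*7 + K(-6) = √(4 + 7*1)*7 + 3 = √(4 + 7)*7 + 3 = √11*7 + 3 = 7*√11 + 3 = 3 + 7*√11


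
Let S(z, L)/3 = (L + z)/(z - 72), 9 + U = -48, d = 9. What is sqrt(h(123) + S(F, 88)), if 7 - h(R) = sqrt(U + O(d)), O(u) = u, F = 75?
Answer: sqrt(170 - 4*I*sqrt(3)) ≈ 13.041 - 0.26563*I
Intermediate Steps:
U = -57 (U = -9 - 48 = -57)
S(z, L) = 3*(L + z)/(-72 + z) (S(z, L) = 3*((L + z)/(z - 72)) = 3*((L + z)/(-72 + z)) = 3*(L + z)/(-72 + z))
h(R) = 7 - 4*I*sqrt(3) (h(R) = 7 - sqrt(-57 + 9) = 7 - sqrt(-48) = 7 - 4*I*sqrt(3))
sqrt(h(123) + S(F, 88)) = sqrt((7 - 4*I*sqrt(3)) + 3*(88 + 75)/(-72 + 75)) = sqrt((7 - 4*I*sqrt(3)) + 3*163/3) = sqrt((7 - 4*I*sqrt(3)) + 3*(1/3)*163) = sqrt((7 - 4*I*sqrt(3)) + 163) = sqrt(170 - 4*I*sqrt(3))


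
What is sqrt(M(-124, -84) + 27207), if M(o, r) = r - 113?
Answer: sqrt(27010) ≈ 164.35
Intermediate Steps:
M(o, r) = -113 + r
sqrt(M(-124, -84) + 27207) = sqrt((-113 - 84) + 27207) = sqrt(-197 + 27207) = sqrt(27010)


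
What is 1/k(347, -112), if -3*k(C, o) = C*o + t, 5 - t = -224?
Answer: 3/38635 ≈ 7.7650e-5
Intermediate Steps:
t = 229 (t = 5 - 1*(-224) = 5 + 224 = 229)
k(C, o) = -229/3 - C*o/3 (k(C, o) = -(C*o + 229)/3 = -(229 + C*o)/3 = -229/3 - C*o/3)
1/k(347, -112) = 1/(-229/3 - ⅓*347*(-112)) = 1/(-229/3 + 38864/3) = 1/(38635/3) = 3/38635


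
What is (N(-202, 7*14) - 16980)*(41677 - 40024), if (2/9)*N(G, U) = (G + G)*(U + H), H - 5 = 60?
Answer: -517908042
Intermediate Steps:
H = 65 (H = 5 + 60 = 65)
N(G, U) = 9*G*(65 + U) (N(G, U) = 9*((G + G)*(U + 65))/2 = 9*((2*G)*(65 + U))/2 = 9*(2*G*(65 + U))/2 = 9*G*(65 + U))
(N(-202, 7*14) - 16980)*(41677 - 40024) = (9*(-202)*(65 + 7*14) - 16980)*(41677 - 40024) = (9*(-202)*(65 + 98) - 16980)*1653 = (9*(-202)*163 - 16980)*1653 = (-296334 - 16980)*1653 = -313314*1653 = -517908042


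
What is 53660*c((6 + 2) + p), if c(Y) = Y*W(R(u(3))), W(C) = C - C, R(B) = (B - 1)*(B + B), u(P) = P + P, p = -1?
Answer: 0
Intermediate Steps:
u(P) = 2*P
R(B) = 2*B*(-1 + B) (R(B) = (-1 + B)*(2*B) = 2*B*(-1 + B))
W(C) = 0
c(Y) = 0 (c(Y) = Y*0 = 0)
53660*c((6 + 2) + p) = 53660*0 = 0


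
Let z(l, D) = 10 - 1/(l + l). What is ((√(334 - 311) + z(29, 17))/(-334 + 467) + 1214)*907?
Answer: 8494395125/7714 + 907*√23/133 ≈ 1.1012e+6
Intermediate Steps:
z(l, D) = 10 - 1/(2*l)
((√(334 - 311) + z(29, 17))/(-334 + 467) + 1214)*907 = ((√(334 - 311) + (10 - ½/29))/(-334 + 467) + 1214)*907 = ((√23 + (10 - ½*1/29))/133 + 1214)*907 = ((√23 + (10 - 1/58))*(1/133) + 1214)*907 = ((√23 + 579/58)*(1/133) + 1214)*907 = ((579/58 + √23)*(1/133) + 1214)*907 = ((579/7714 + √23/133) + 1214)*907 = (9365375/7714 + √23/133)*907 = 8494395125/7714 + 907*√23/133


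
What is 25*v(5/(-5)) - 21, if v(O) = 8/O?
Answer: -221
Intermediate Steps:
25*v(5/(-5)) - 21 = 25*(8/((5/(-5)))) - 21 = 25*(8/((5*(-⅕)))) - 21 = 25*(8/(-1)) - 21 = 25*(8*(-1)) - 21 = 25*(-8) - 21 = -200 - 21 = -221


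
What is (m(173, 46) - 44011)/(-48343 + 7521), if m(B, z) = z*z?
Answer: 41895/40822 ≈ 1.0263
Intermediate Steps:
m(B, z) = z²
(m(173, 46) - 44011)/(-48343 + 7521) = (46² - 44011)/(-48343 + 7521) = (2116 - 44011)/(-40822) = -41895*(-1/40822) = 41895/40822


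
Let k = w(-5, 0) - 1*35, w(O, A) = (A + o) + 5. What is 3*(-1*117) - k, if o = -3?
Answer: -318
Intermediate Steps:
w(O, A) = 2 + A (w(O, A) = (A - 3) + 5 = (-3 + A) + 5 = 2 + A)
k = -33 (k = (2 + 0) - 1*35 = 2 - 35 = -33)
3*(-1*117) - k = 3*(-1*117) - 1*(-33) = 3*(-117) + 33 = -351 + 33 = -318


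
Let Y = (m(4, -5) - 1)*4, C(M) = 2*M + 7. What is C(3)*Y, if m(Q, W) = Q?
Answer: 156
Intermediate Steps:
C(M) = 7 + 2*M
Y = 12 (Y = (4 - 1)*4 = 3*4 = 12)
C(3)*Y = (7 + 2*3)*12 = (7 + 6)*12 = 13*12 = 156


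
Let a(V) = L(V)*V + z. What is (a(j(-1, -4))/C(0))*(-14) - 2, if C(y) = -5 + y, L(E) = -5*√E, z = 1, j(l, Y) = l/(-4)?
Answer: -19/20 ≈ -0.95000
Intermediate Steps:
j(l, Y) = -l/4 (j(l, Y) = l*(-¼) = -l/4)
a(V) = 1 - 5*V^(3/2) (a(V) = (-5*√V)*V + 1 = -5*V^(3/2) + 1 = 1 - 5*V^(3/2))
(a(j(-1, -4))/C(0))*(-14) - 2 = ((1 - 5*(-¼*(-1))^(3/2))/(-5 + 0))*(-14) - 2 = ((1 - 5*(¼)^(3/2))/(-5))*(-14) - 2 = ((1 - 5*⅛)*(-⅕))*(-14) - 2 = ((1 - 5/8)*(-⅕))*(-14) - 2 = ((3/8)*(-⅕))*(-14) - 2 = -3/40*(-14) - 2 = 21/20 - 2 = -19/20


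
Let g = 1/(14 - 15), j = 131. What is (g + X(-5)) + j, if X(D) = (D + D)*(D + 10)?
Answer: 80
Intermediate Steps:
X(D) = 2*D*(10 + D) (X(D) = (2*D)*(10 + D) = 2*D*(10 + D))
g = -1 (g = 1/(-1) = -1)
(g + X(-5)) + j = (-1 + 2*(-5)*(10 - 5)) + 131 = (-1 + 2*(-5)*5) + 131 = (-1 - 50) + 131 = -51 + 131 = 80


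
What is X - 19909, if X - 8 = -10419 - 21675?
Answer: -51995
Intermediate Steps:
X = -32086 (X = 8 + (-10419 - 21675) = 8 - 32094 = -32086)
X - 19909 = -32086 - 19909 = -51995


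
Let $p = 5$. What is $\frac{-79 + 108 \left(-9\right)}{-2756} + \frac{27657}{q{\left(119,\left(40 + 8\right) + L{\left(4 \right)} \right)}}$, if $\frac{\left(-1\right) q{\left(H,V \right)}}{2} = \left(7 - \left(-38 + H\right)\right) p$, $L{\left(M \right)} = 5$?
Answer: $\frac{4812527}{127465} \approx 37.756$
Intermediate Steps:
$q{\left(H,V \right)} = -450 + 10 H$ ($q{\left(H,V \right)} = - 2 \left(7 - \left(-38 + H\right)\right) 5 = - 2 \left(45 - H\right) 5 = - 2 \left(225 - 5 H\right) = -450 + 10 H$)
$\frac{-79 + 108 \left(-9\right)}{-2756} + \frac{27657}{q{\left(119,\left(40 + 8\right) + L{\left(4 \right)} \right)}} = \frac{-79 + 108 \left(-9\right)}{-2756} + \frac{27657}{-450 + 10 \cdot 119} = \left(-79 - 972\right) \left(- \frac{1}{2756}\right) + \frac{27657}{-450 + 1190} = \left(-1051\right) \left(- \frac{1}{2756}\right) + \frac{27657}{740} = \frac{1051}{2756} + 27657 \cdot \frac{1}{740} = \frac{1051}{2756} + \frac{27657}{740} = \frac{4812527}{127465}$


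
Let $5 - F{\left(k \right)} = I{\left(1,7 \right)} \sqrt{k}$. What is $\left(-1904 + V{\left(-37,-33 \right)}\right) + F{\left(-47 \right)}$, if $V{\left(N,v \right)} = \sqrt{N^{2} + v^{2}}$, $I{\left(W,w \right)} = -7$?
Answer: $-1899 + \sqrt{2458} + 7 i \sqrt{47} \approx -1849.4 + 47.99 i$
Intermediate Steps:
$F{\left(k \right)} = 5 + 7 \sqrt{k}$ ($F{\left(k \right)} = 5 - - 7 \sqrt{k} = 5 + 7 \sqrt{k}$)
$\left(-1904 + V{\left(-37,-33 \right)}\right) + F{\left(-47 \right)} = \left(-1904 + \sqrt{\left(-37\right)^{2} + \left(-33\right)^{2}}\right) + \left(5 + 7 \sqrt{-47}\right) = \left(-1904 + \sqrt{1369 + 1089}\right) + \left(5 + 7 i \sqrt{47}\right) = \left(-1904 + \sqrt{2458}\right) + \left(5 + 7 i \sqrt{47}\right) = -1899 + \sqrt{2458} + 7 i \sqrt{47}$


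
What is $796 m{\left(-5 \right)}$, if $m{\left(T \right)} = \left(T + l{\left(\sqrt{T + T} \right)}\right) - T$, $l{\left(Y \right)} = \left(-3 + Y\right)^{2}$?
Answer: $796 \left(3 - i \sqrt{10}\right)^{2} \approx -796.0 - 15103.0 i$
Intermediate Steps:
$m{\left(T \right)} = \left(-3 + \sqrt{2} \sqrt{T}\right)^{2}$ ($m{\left(T \right)} = \left(T + \left(-3 + \sqrt{T + T}\right)^{2}\right) - T = \left(T + \left(-3 + \sqrt{2 T}\right)^{2}\right) - T = \left(T + \left(-3 + \sqrt{2} \sqrt{T}\right)^{2}\right) - T = \left(-3 + \sqrt{2} \sqrt{T}\right)^{2}$)
$796 m{\left(-5 \right)} = 796 \left(-3 + \sqrt{2} \sqrt{-5}\right)^{2} = 796 \left(-3 + \sqrt{2} i \sqrt{5}\right)^{2} = 796 \left(-3 + i \sqrt{10}\right)^{2}$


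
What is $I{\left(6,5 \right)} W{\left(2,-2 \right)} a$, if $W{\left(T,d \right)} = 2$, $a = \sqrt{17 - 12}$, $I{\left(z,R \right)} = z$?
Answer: $12 \sqrt{5} \approx 26.833$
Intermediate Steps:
$a = \sqrt{5} \approx 2.2361$
$I{\left(6,5 \right)} W{\left(2,-2 \right)} a = 6 \cdot 2 \sqrt{5} = 12 \sqrt{5}$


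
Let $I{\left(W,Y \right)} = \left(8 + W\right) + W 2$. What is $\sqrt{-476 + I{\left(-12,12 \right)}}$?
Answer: $6 i \sqrt{14} \approx 22.45 i$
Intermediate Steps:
$I{\left(W,Y \right)} = 8 + 3 W$ ($I{\left(W,Y \right)} = \left(8 + W\right) + 2 W = 8 + 3 W$)
$\sqrt{-476 + I{\left(-12,12 \right)}} = \sqrt{-476 + \left(8 + 3 \left(-12\right)\right)} = \sqrt{-476 + \left(8 - 36\right)} = \sqrt{-476 - 28} = \sqrt{-504} = 6 i \sqrt{14}$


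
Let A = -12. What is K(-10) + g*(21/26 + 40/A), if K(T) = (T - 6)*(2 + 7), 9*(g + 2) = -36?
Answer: -1675/13 ≈ -128.85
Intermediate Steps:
g = -6 (g = -2 + (⅑)*(-36) = -2 - 4 = -6)
K(T) = -54 + 9*T (K(T) = (-6 + T)*9 = -54 + 9*T)
K(-10) + g*(21/26 + 40/A) = (-54 + 9*(-10)) - 6*(21/26 + 40/(-12)) = (-54 - 90) - 6*(21*(1/26) + 40*(-1/12)) = -144 - 6*(21/26 - 10/3) = -144 - 6*(-197/78) = -144 + 197/13 = -1675/13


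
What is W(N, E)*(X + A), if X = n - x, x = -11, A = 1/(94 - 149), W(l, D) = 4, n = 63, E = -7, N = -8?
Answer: 16276/55 ≈ 295.93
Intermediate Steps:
A = -1/55 (A = 1/(-55) = -1/55 ≈ -0.018182)
X = 74 (X = 63 - 1*(-11) = 63 + 11 = 74)
W(N, E)*(X + A) = 4*(74 - 1/55) = 4*(4069/55) = 16276/55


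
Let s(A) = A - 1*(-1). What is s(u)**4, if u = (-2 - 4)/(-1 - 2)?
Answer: 81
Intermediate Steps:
u = 2 (u = -6/(-3) = -6*(-1/3) = 2)
s(A) = 1 + A (s(A) = A + 1 = 1 + A)
s(u)**4 = (1 + 2)**4 = 3**4 = 81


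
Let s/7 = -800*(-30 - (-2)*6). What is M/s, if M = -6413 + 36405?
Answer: 3749/12600 ≈ 0.29754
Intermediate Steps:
M = 29992
s = 100800 (s = 7*(-800*(-30 - (-2)*6)) = 7*(-800*(-30 - 1*(-12))) = 7*(-800*(-30 + 12)) = 7*(-800*(-18)) = 7*14400 = 100800)
M/s = 29992/100800 = 29992*(1/100800) = 3749/12600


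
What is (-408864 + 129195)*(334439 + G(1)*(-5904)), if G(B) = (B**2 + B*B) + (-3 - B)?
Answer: -96834552243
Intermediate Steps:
G(B) = -3 - B + 2*B**2 (G(B) = (B**2 + B**2) + (-3 - B) = 2*B**2 + (-3 - B) = -3 - B + 2*B**2)
(-408864 + 129195)*(334439 + G(1)*(-5904)) = (-408864 + 129195)*(334439 + (-3 - 1*1 + 2*1**2)*(-5904)) = -279669*(334439 + (-3 - 1 + 2*1)*(-5904)) = -279669*(334439 + (-3 - 1 + 2)*(-5904)) = -279669*(334439 - 2*(-5904)) = -279669*(334439 + 11808) = -279669*346247 = -96834552243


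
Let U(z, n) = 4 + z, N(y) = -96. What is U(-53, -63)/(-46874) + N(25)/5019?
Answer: -1417991/78420202 ≈ -0.018082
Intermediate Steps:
U(-53, -63)/(-46874) + N(25)/5019 = (4 - 53)/(-46874) - 96/5019 = -49*(-1/46874) - 96*1/5019 = 49/46874 - 32/1673 = -1417991/78420202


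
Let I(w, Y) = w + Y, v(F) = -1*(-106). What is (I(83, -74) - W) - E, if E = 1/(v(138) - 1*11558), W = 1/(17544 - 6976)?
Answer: 272305435/30256184 ≈ 9.0000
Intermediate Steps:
v(F) = 106
I(w, Y) = Y + w
W = 1/10568 ≈ 9.4625e-5
E = -1/11452 (E = 1/(106 - 1*11558) = 1/(106 - 11558) = 1/(-11452) = -1/11452 ≈ -8.7321e-5)
(I(83, -74) - W) - E = ((-74 + 83) - 1*1/10568) - 1*(-1/11452) = (9 - 1/10568) + 1/11452 = 95111/10568 + 1/11452 = 272305435/30256184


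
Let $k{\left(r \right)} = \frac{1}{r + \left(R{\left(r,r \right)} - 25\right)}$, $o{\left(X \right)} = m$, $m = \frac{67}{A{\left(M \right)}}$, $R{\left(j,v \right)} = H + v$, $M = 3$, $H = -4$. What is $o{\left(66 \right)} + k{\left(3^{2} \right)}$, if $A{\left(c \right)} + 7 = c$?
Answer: $- \frac{741}{44} \approx -16.841$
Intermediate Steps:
$R{\left(j,v \right)} = -4 + v$
$A{\left(c \right)} = -7 + c$
$m = - \frac{67}{4}$ ($m = \frac{67}{-7 + 3} = \frac{67}{-4} = 67 \left(- \frac{1}{4}\right) = - \frac{67}{4} \approx -16.75$)
$o{\left(X \right)} = - \frac{67}{4}$
$k{\left(r \right)} = \frac{1}{-29 + 2 r}$ ($k{\left(r \right)} = \frac{1}{r + \left(\left(-4 + r\right) - 25\right)} = \frac{1}{r + \left(-29 + r\right)} = \frac{1}{-29 + 2 r}$)
$o{\left(66 \right)} + k{\left(3^{2} \right)} = - \frac{67}{4} + \frac{1}{-29 + 2 \cdot 3^{2}} = - \frac{67}{4} + \frac{1}{-29 + 2 \cdot 9} = - \frac{67}{4} + \frac{1}{-29 + 18} = - \frac{67}{4} + \frac{1}{-11} = - \frac{67}{4} - \frac{1}{11} = - \frac{741}{44}$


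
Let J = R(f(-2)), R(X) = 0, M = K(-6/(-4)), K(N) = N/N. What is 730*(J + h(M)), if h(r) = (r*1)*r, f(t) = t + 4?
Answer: 730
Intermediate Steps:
K(N) = 1
M = 1
f(t) = 4 + t
h(r) = r**2 (h(r) = r*r = r**2)
J = 0
730*(J + h(M)) = 730*(0 + 1**2) = 730*(0 + 1) = 730*1 = 730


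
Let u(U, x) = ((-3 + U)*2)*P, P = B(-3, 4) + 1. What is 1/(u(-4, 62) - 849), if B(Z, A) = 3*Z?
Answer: -1/737 ≈ -0.0013569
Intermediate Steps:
P = -8 (P = 3*(-3) + 1 = -9 + 1 = -8)
u(U, x) = 48 - 16*U (u(U, x) = ((-3 + U)*2)*(-8) = (-6 + 2*U)*(-8) = 48 - 16*U)
1/(u(-4, 62) - 849) = 1/((48 - 16*(-4)) - 849) = 1/((48 + 64) - 849) = 1/(112 - 849) = 1/(-737) = -1/737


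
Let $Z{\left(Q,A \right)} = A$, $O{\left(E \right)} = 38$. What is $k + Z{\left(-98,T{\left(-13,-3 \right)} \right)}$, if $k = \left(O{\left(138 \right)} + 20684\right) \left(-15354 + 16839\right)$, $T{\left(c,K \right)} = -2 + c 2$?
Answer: $30772142$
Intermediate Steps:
$T{\left(c,K \right)} = -2 + 2 c$
$k = 30772170$ ($k = \left(38 + 20684\right) \left(-15354 + 16839\right) = 20722 \cdot 1485 = 30772170$)
$k + Z{\left(-98,T{\left(-13,-3 \right)} \right)} = 30772170 + \left(-2 + 2 \left(-13\right)\right) = 30772170 - 28 = 30772142$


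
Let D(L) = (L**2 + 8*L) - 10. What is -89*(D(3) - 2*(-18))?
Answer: -5251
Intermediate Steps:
D(L) = -10 + L**2 + 8*L
-89*(D(3) - 2*(-18)) = -89*((-10 + 3**2 + 8*3) - 2*(-18)) = -89*((-10 + 9 + 24) + 36) = -89*(23 + 36) = -89*59 = -5251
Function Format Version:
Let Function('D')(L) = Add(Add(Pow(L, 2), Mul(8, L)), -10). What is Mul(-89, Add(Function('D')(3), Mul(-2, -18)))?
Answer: -5251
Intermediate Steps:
Function('D')(L) = Add(-10, Pow(L, 2), Mul(8, L))
Mul(-89, Add(Function('D')(3), Mul(-2, -18))) = Mul(-89, Add(Add(-10, Pow(3, 2), Mul(8, 3)), Mul(-2, -18))) = Mul(-89, Add(Add(-10, 9, 24), 36)) = Mul(-89, Add(23, 36)) = Mul(-89, 59) = -5251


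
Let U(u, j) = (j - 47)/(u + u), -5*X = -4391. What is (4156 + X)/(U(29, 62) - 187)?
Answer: -1459918/54155 ≈ -26.958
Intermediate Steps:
X = 4391/5 (X = -⅕*(-4391) = 4391/5 ≈ 878.20)
U(u, j) = (-47 + j)/(2*u) (U(u, j) = (-47 + j)/((2*u)) = (-47 + j)*(1/(2*u)) = (-47 + j)/(2*u))
(4156 + X)/(U(29, 62) - 187) = (4156 + 4391/5)/((½)*(-47 + 62)/29 - 187) = 25171/(5*((½)*(1/29)*15 - 187)) = 25171/(5*(15/58 - 187)) = 25171/(5*(-10831/58)) = (25171/5)*(-58/10831) = -1459918/54155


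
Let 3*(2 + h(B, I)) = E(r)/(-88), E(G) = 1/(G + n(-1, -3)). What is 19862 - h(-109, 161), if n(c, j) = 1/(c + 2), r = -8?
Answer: 36708671/1848 ≈ 19864.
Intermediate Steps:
n(c, j) = 1/(2 + c)
E(G) = 1/(1 + G) (E(G) = 1/(G + 1/(2 - 1)) = 1/(G + 1/1) = 1/(G + 1) = 1/(1 + G))
h(B, I) = -3695/1848 (h(B, I) = -2 + (1/((1 - 8)*(-88)))/3 = -2 + (-1/88/(-7))/3 = -2 + (-1/7*(-1/88))/3 = -2 + (1/3)*(1/616) = -2 + 1/1848 = -3695/1848)
19862 - h(-109, 161) = 19862 - 1*(-3695/1848) = 19862 + 3695/1848 = 36708671/1848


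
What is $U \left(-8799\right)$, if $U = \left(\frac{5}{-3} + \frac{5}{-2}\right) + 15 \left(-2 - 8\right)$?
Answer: $\frac{2713025}{2} \approx 1.3565 \cdot 10^{6}$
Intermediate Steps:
$U = - \frac{925}{6}$ ($U = \left(5 \left(- \frac{1}{3}\right) + 5 \left(- \frac{1}{2}\right)\right) + 15 \left(-2 - 8\right) = \left(- \frac{5}{3} - \frac{5}{2}\right) + 15 \left(-10\right) = - \frac{25}{6} - 150 = - \frac{925}{6} \approx -154.17$)
$U \left(-8799\right) = \left(- \frac{925}{6}\right) \left(-8799\right) = \frac{2713025}{2}$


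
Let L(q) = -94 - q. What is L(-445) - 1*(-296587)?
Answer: 296938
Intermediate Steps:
L(-445) - 1*(-296587) = (-94 - 1*(-445)) - 1*(-296587) = (-94 + 445) + 296587 = 351 + 296587 = 296938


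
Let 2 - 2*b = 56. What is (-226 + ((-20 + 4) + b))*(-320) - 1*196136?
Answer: -110056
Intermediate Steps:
b = -27 (b = 1 - ½*56 = 1 - 28 = -27)
(-226 + ((-20 + 4) + b))*(-320) - 1*196136 = (-226 + ((-20 + 4) - 27))*(-320) - 1*196136 = (-226 + (-16 - 27))*(-320) - 196136 = (-226 - 43)*(-320) - 196136 = -269*(-320) - 196136 = 86080 - 196136 = -110056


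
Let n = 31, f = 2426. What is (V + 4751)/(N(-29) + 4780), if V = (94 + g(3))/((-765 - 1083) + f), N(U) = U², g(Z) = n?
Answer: 2746203/3248938 ≈ 0.84526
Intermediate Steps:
g(Z) = 31
V = 125/578 (V = (94 + 31)/((-765 - 1083) + 2426) = 125/(-1848 + 2426) = 125/578 ≈ 0.21626)
(V + 4751)/(N(-29) + 4780) = (125/578 + 4751)/((-29)² + 4780) = 2746203/(578*(841 + 4780)) = (2746203/578)/5621 = (2746203/578)*(1/5621) = 2746203/3248938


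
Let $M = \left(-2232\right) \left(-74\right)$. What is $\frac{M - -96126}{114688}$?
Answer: $\frac{130647}{57344} \approx 2.2783$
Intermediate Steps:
$M = 165168$
$\frac{M - -96126}{114688} = \frac{165168 - -96126}{114688} = \left(165168 + 96126\right) \frac{1}{114688} = 261294 \cdot \frac{1}{114688} = \frac{130647}{57344}$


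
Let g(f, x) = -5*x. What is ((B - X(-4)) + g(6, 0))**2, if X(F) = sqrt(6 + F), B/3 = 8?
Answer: (24 - sqrt(2))**2 ≈ 510.12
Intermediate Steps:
B = 24 (B = 3*8 = 24)
((B - X(-4)) + g(6, 0))**2 = ((24 - sqrt(6 - 4)) - 5*0)**2 = ((24 - sqrt(2)) + 0)**2 = (24 - sqrt(2))**2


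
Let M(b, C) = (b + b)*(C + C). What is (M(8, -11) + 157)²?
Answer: 38025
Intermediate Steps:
M(b, C) = 4*C*b (M(b, C) = (2*b)*(2*C) = 4*C*b)
(M(8, -11) + 157)² = (4*(-11)*8 + 157)² = (-352 + 157)² = (-195)² = 38025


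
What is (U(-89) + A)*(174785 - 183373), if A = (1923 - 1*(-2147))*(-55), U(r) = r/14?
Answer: 13457348766/7 ≈ 1.9225e+9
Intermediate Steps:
U(r) = r/14 (U(r) = r*(1/14) = r/14)
A = -223850 (A = (1923 + 2147)*(-55) = 4070*(-55) = -223850)
(U(-89) + A)*(174785 - 183373) = ((1/14)*(-89) - 223850)*(174785 - 183373) = (-89/14 - 223850)*(-8588) = -3133989/14*(-8588) = 13457348766/7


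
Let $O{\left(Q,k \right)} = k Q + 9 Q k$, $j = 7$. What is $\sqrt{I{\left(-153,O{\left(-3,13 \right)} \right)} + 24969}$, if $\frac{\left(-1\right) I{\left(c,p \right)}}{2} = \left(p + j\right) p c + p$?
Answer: $3 \sqrt{5081441} \approx 6762.6$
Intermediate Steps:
$O{\left(Q,k \right)} = 10 Q k$ ($O{\left(Q,k \right)} = Q k + 9 Q k = 10 Q k$)
$I{\left(c,p \right)} = - 2 p - 2 c p \left(7 + p\right)$ ($I{\left(c,p \right)} = - 2 \left(\left(p + 7\right) p c + p\right) = - 2 \left(\left(7 + p\right) p c + p\right) = - 2 \left(p \left(7 + p\right) c + p\right) = - 2 \left(c p \left(7 + p\right) + p\right) = - 2 \left(p + c p \left(7 + p\right)\right) = - 2 p - 2 c p \left(7 + p\right)$)
$\sqrt{I{\left(-153,O{\left(-3,13 \right)} \right)} + 24969} = \sqrt{- 2 \cdot 10 \left(-3\right) 13 \left(1 + 7 \left(-153\right) - 153 \cdot 10 \left(-3\right) 13\right) + 24969} = \sqrt{\left(-2\right) \left(-390\right) \left(1 - 1071 - -59670\right) + 24969} = \sqrt{\left(-2\right) \left(-390\right) \left(1 - 1071 + 59670\right) + 24969} = \sqrt{\left(-2\right) \left(-390\right) 58600 + 24969} = \sqrt{45708000 + 24969} = \sqrt{45732969} = 3 \sqrt{5081441}$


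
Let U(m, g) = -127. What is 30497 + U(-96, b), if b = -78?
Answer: 30370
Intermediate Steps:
30497 + U(-96, b) = 30497 - 127 = 30370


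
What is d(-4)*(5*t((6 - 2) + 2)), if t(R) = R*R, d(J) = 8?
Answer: 1440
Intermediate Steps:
t(R) = R**2
d(-4)*(5*t((6 - 2) + 2)) = 8*(5*((6 - 2) + 2)**2) = 8*(5*(4 + 2)**2) = 8*(5*6**2) = 8*(5*36) = 8*180 = 1440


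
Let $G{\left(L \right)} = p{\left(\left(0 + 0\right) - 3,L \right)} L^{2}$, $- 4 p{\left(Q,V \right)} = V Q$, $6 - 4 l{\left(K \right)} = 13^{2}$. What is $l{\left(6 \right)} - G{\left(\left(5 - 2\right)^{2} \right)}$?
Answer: $- \frac{1175}{2} \approx -587.5$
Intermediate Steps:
$l{\left(K \right)} = - \frac{163}{4}$ ($l{\left(K \right)} = \frac{3}{2} - \frac{13^{2}}{4} = \frac{3}{2} - \frac{169}{4} = - \frac{163}{4}$)
$p{\left(Q,V \right)} = - \frac{Q V}{4}$ ($p{\left(Q,V \right)} = - \frac{V Q}{4} = - \frac{Q V}{4}$)
$G{\left(L \right)} = \frac{3 L^{3}}{4}$ ($G{\left(L \right)} = - \frac{\left(\left(0 + 0\right) - 3\right) L}{4} L^{2} = - \frac{\left(0 - 3\right) L}{4} L^{2} = \left(- \frac{1}{4}\right) \left(-3\right) L L^{2} = \frac{3 L}{4} L^{2} = \frac{3 L^{3}}{4}$)
$l{\left(6 \right)} - G{\left(\left(5 - 2\right)^{2} \right)} = - \frac{163}{4} - \frac{3 \left(\left(5 - 2\right)^{2}\right)^{3}}{4} = - \frac{163}{4} - \frac{3 \left(3^{2}\right)^{3}}{4} = - \frac{163}{4} - \frac{3 \cdot 9^{3}}{4} = - \frac{163}{4} - \frac{3}{4} \cdot 729 = - \frac{163}{4} - \frac{2187}{4} = - \frac{1175}{2}$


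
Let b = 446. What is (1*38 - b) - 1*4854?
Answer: -5262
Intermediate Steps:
(1*38 - b) - 1*4854 = (1*38 - 1*446) - 1*4854 = (38 - 446) - 4854 = -408 - 4854 = -5262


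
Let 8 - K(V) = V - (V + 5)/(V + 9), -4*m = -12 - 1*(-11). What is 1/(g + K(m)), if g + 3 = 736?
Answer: 148/109715 ≈ 0.0013489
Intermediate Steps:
g = 733 (g = -3 + 736 = 733)
m = 1/4 (m = -(-12 - 1*(-11))/4 = -(-12 + 11)/4 = -1/4*(-1) = 1/4 ≈ 0.25000)
K(V) = 8 - V + (5 + V)/(9 + V) (K(V) = 8 - (V - (V + 5)/(V + 9)) = 8 - (V - (5 + V)/(9 + V)) = 8 + (-V + (5 + V)/(9 + V)) = 8 - V + (5 + V)/(9 + V))
1/(g + K(m)) = 1/(733 + (77 - (1/4)**2)/(9 + 1/4)) = 1/(733 + (77 - 1*1/16)/(37/4)) = 1/(733 + 4*(77 - 1/16)/37) = 1/(733 + (4/37)*(1231/16)) = 1/(733 + 1231/148) = 1/(109715/148) = 148/109715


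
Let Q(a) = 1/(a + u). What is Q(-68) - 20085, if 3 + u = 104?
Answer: -662804/33 ≈ -20085.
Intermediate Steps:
u = 101 (u = -3 + 104 = 101)
Q(a) = 1/(101 + a) (Q(a) = 1/(a + 101) = 1/(101 + a))
Q(-68) - 20085 = 1/(101 - 68) - 20085 = 1/33 - 20085 = -662804/33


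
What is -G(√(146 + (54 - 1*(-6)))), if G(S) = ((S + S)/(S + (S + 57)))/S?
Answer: -114/2425 + 4*√206/2425 ≈ -0.023336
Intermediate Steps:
G(S) = 2/(57 + 2*S) (G(S) = ((2*S)/(S + (57 + S)))/S = ((2*S)/(57 + 2*S))/S = (2*S/(57 + 2*S))/S = 2/(57 + 2*S))
-G(√(146 + (54 - 1*(-6)))) = -2/(57 + 2*√(146 + (54 - 1*(-6)))) = -2/(57 + 2*√(146 + (54 + 6))) = -2/(57 + 2*√(146 + 60)) = -2/(57 + 2*√206)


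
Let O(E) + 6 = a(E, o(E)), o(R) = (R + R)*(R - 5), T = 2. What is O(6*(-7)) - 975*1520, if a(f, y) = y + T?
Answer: -1478056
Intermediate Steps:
o(R) = 2*R*(-5 + R) (o(R) = (2*R)*(-5 + R) = 2*R*(-5 + R))
a(f, y) = 2 + y (a(f, y) = y + 2 = 2 + y)
O(E) = -4 + 2*E*(-5 + E) (O(E) = -6 + (2 + 2*E*(-5 + E)) = -4 + 2*E*(-5 + E))
O(6*(-7)) - 975*1520 = (-4 + 2*(6*(-7))*(-5 + 6*(-7))) - 975*1520 = (-4 + 2*(-42)*(-5 - 42)) - 1482000 = (-4 + 2*(-42)*(-47)) - 1482000 = (-4 + 3948) - 1482000 = 3944 - 1482000 = -1478056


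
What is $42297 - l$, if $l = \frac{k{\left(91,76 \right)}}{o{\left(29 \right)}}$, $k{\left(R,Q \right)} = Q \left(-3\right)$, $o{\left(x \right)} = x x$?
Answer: $\frac{35572005}{841} \approx 42297.0$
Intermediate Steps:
$o{\left(x \right)} = x^{2}$
$k{\left(R,Q \right)} = - 3 Q$
$l = - \frac{228}{841}$ ($l = \frac{\left(-3\right) 76}{29^{2}} = - \frac{228}{841} \approx -0.27111$)
$42297 - l = 42297 - - \frac{228}{841} = 42297 + \frac{228}{841} = \frac{35572005}{841}$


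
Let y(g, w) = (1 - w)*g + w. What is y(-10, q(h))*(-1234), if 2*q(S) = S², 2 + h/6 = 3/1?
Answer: -231992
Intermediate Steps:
h = 6 (h = -12 + 6*(3/1) = -12 + 6*(3*1) = -12 + 6*3 = -12 + 18 = 6)
q(S) = S²/2
y(g, w) = w + g*(1 - w) (y(g, w) = g*(1 - w) + w = w + g*(1 - w))
y(-10, q(h))*(-1234) = (-10 + (½)*6² - 1*(-10)*(½)*6²)*(-1234) = (-10 + (½)*36 - 1*(-10)*(½)*36)*(-1234) = (-10 + 18 - 1*(-10)*18)*(-1234) = (-10 + 18 + 180)*(-1234) = 188*(-1234) = -231992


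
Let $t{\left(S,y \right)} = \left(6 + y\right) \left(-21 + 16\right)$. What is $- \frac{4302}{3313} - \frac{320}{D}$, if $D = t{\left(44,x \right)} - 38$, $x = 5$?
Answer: $\frac{660074}{308109} \approx 2.1423$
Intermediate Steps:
$t{\left(S,y \right)} = -30 - 5 y$ ($t{\left(S,y \right)} = \left(6 + y\right) \left(-5\right) = -30 - 5 y$)
$D = -93$ ($D = \left(-30 - 25\right) - 38 = -55 - 38 = -93$)
$- \frac{4302}{3313} - \frac{320}{D} = - \frac{4302}{3313} - \frac{320}{-93} = \left(-4302\right) \frac{1}{3313} - - \frac{320}{93} = - \frac{4302}{3313} + \frac{320}{93} = \frac{660074}{308109}$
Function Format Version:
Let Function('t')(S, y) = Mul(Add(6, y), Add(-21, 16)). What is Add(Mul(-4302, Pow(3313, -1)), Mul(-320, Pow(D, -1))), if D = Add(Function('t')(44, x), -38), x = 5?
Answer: Rational(660074, 308109) ≈ 2.1423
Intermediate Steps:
Function('t')(S, y) = Add(-30, Mul(-5, y)) (Function('t')(S, y) = Mul(Add(6, y), -5) = Add(-30, Mul(-5, y)))
D = -93 (D = Add(Add(-30, Mul(-5, 5)), -38) = Add(Add(-30, -25), -38) = Add(-55, -38) = -93)
Add(Mul(-4302, Pow(3313, -1)), Mul(-320, Pow(D, -1))) = Add(Mul(-4302, Pow(3313, -1)), Mul(-320, Pow(-93, -1))) = Add(Mul(-4302, Rational(1, 3313)), Mul(-320, Rational(-1, 93))) = Add(Rational(-4302, 3313), Rational(320, 93)) = Rational(660074, 308109)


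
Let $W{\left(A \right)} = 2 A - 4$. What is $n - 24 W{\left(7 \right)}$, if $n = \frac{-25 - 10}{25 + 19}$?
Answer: $- \frac{10595}{44} \approx -240.8$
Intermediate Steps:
$W{\left(A \right)} = -4 + 2 A$
$n = - \frac{35}{44} \approx -0.79545$
$n - 24 W{\left(7 \right)} = - \frac{35}{44} - 24 \left(-4 + 2 \cdot 7\right) = - \frac{35}{44} - 24 \left(-4 + 14\right) = - \frac{35}{44} - 240 = - \frac{10595}{44}$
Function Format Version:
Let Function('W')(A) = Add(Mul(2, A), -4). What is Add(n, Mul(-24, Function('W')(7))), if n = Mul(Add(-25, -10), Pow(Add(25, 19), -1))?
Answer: Rational(-10595, 44) ≈ -240.80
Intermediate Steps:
Function('W')(A) = Add(-4, Mul(2, A))
n = Rational(-35, 44) (n = Mul(-35, Pow(44, -1)) = Mul(-35, Rational(1, 44)) = Rational(-35, 44) ≈ -0.79545)
Add(n, Mul(-24, Function('W')(7))) = Add(Rational(-35, 44), Mul(-24, Add(-4, Mul(2, 7)))) = Add(Rational(-35, 44), Mul(-24, Add(-4, 14))) = Add(Rational(-35, 44), Mul(-24, 10)) = Add(Rational(-35, 44), -240) = Rational(-10595, 44)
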